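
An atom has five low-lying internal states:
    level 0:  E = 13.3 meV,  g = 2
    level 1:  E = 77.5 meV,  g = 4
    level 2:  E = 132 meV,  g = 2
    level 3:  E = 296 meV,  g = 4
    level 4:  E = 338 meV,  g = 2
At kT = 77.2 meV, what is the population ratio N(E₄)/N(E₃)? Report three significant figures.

0.290

n₄/n₃ = (g₄/g₃) exp[−(E₄−E₃)/kT] = (2/4) × exp(−(42 meV)/(77.2 meV)) = (2/4) × exp(-0.54404) = 0.290.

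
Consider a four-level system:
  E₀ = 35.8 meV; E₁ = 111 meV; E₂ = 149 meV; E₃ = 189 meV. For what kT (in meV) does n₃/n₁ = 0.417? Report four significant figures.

89.18 meV

n₃/n₁ = exp[−(E₃−E₁)/kT] = 0.417.
⇒ (E₃−E₁)/kT = ln(1/0.417) = ln(2.39808) = 0.874668.
kT = 78 meV / 0.874668 = 89.18 meV.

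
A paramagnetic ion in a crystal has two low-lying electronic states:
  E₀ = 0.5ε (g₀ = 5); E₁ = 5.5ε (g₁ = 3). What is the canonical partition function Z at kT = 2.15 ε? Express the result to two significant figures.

Eᵢ/kT = 0.2326, 2.558.
Z = Σ gᵢe^(−Eᵢ/kT) = 5·e^(−0.2326) + 3·e^(−2.558) = 3.962 + 0.2324 = 4.194.

Z = 4.2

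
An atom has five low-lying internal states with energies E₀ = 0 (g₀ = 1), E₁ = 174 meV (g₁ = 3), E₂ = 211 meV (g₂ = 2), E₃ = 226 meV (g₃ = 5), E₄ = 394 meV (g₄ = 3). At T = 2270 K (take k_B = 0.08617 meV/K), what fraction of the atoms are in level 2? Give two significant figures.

0.14

k_BT = 0.08617 × 2270 K = 195.6 meV.
Eᵢ/kT = 0, 0.8896, 1.079, 1.155, 2.014.
Z = Σ gᵢe^(−Eᵢ/kT) = 1·e^(−0) + 3·e^(−0.8896) + 2·e^(−1.079) + 5·e^(−1.155) + 3·e^(−2.014) = 1.000 + 1.232 + 0.6799 + 1.575 + 0.4004 = 4.887.
P₂ = g₂ e^(−E₂/kT) / Z = 0.6799/4.887 = 0.14.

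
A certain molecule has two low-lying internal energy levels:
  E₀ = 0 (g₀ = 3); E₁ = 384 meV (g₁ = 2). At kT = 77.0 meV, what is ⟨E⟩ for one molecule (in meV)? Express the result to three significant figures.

1.74 meV

Eᵢ/kT = 0, 4.9870.
Z = Σ gᵢe^(−Eᵢ/kT) = 3·e^(−0) + 2·e^(−4.9870) = 3.0000 + 0.013652 = 3.0137.
⟨E⟩ = Σ Eᵢ gᵢe^(−Eᵢ/kT) / Z = (0·3.0000 + 384·0.013652) / 3.0137 = 1.74 meV.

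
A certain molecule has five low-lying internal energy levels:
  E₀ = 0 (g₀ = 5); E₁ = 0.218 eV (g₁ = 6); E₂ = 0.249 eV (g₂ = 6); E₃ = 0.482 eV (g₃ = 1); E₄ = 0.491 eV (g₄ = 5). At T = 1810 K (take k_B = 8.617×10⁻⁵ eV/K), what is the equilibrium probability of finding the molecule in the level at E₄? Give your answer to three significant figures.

k_BT = 8.617×10⁻⁵ × 1810 K = 0.15597 eV.
Eᵢ/kT = 0, 1.3977, 1.5965, 3.0903, 3.1480.
Z = Σ gᵢe^(−Eᵢ/kT) = 5·e^(−0) + 6·e^(−1.3977) + 6·e^(−1.5965) + 1·e^(−3.0903) + 5·e^(−3.1480) = 5.0000 + 1.4830 + 1.2156 + 0.045488 + 0.21469 = 7.9588.
P₄ = g₄ e^(−E₄/kT) / Z = 0.21469/7.9588 = 0.0270.

0.0270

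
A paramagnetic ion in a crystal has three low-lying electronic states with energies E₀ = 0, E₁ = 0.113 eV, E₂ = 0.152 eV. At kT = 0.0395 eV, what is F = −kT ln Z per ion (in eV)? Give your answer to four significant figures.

-0.002987 eV

Eᵢ/kT = 0, 2.86076, 3.84810.
Z = Σ e^(−Eᵢ/kT) = e^(−0) + e^(−2.86076) + e^(−3.84810) = 1.00000 + 0.0572253 + 0.0213202 = 1.07855.
F = −kT ln Z = −0.0395 × ln(1.07855) = −0.0395 × 0.0756175 = -0.002987 eV.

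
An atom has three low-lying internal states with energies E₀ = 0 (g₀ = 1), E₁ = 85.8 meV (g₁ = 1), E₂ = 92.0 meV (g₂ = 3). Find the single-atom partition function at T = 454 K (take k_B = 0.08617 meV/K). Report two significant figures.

Z = 1.4

k_BT = 0.08617 × 454 K = 39.12 meV.
Eᵢ/kT = 0, 2.193, 2.352.
Z = Σ gᵢe^(−Eᵢ/kT) = 1·e^(−0) + 1·e^(−2.193) + 3·e^(−2.352) = 1.000 + 0.1116 + 0.2855 = 1.397.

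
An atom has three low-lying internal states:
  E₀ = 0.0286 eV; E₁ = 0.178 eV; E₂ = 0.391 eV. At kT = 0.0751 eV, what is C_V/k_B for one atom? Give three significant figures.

0.562

Eᵢ/kT = 0.38083, 2.3702, 5.2064.
Z = Σ e^(−Eᵢ/kT) = e^(−0.38083) + e^(−2.3702) + e^(−5.2064) = 0.68329 + 0.093462 + 0.0054814 = 0.78223.
⟨E⟩ = 0.048990 eV, ⟨E²⟩ = 0.0055715 eV².
C_V/k_B = (⟨E²⟩ − ⟨E⟩²)/(kT)² = (0.0055715 − 0.0024000)/0.0056400 = 0.562.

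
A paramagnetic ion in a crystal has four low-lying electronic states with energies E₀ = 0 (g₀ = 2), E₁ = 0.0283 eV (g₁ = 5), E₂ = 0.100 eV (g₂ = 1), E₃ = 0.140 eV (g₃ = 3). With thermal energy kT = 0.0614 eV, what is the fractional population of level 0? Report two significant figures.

0.35

Eᵢ/kT = 0, 0.4609, 1.629, 2.280.
Z = Σ gᵢe^(−Eᵢ/kT) = 2·e^(−0) + 5·e^(−0.4609) + 1·e^(−1.629) + 3·e^(−2.280) = 2.000 + 3.154 + 0.1961 + 0.3069 = 5.657.
P₀ = g₀ e^(−E₀/kT) / Z = 2.000/5.657 = 0.35.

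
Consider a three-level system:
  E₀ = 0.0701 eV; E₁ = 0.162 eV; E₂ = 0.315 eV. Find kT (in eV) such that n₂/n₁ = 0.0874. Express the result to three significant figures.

n₂/n₁ = exp[−(E₂−E₁)/kT] = 0.0874.
⇒ (E₂−E₁)/kT = ln(1/0.0874) = ln(11.442) = 2.4373.
kT = 0.153 eV / 2.4373 = 0.0628 eV.

0.0628 eV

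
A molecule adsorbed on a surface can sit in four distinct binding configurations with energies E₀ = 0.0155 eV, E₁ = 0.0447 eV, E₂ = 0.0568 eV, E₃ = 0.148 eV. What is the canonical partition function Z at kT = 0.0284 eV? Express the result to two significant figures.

Eᵢ/kT = 0.5458, 1.574, 2.000, 5.211.
Z = Σ e^(−Eᵢ/kT) = e^(−0.5458) + e^(−1.574) + e^(−2.000) + e^(−5.211) = 0.5794 + 0.2072 + 0.1353 + 0.005456 = 0.9274.

Z = 0.93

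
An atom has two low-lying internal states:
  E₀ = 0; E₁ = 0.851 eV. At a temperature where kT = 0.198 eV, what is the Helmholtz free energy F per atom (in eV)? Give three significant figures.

-0.00267 eV

Eᵢ/kT = 0, 4.2980.
Z = Σ e^(−Eᵢ/kT) = e^(−0) + e^(−4.2980) = 1.0000 + 0.013596 = 1.0136.
F = −kT ln Z = −0.198 × ln(1.0136) = −0.198 × 0.013508 = -0.00267 eV.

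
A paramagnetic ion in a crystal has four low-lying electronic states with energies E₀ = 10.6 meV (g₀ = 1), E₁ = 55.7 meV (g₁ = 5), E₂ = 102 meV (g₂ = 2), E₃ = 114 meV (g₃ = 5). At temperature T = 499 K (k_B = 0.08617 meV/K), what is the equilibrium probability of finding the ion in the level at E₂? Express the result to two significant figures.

k_BT = 0.08617 × 499 K = 43.00 meV.
Eᵢ/kT = 0.2465, 1.295, 2.372, 2.651.
Z = Σ gᵢe^(−Eᵢ/kT) = 1·e^(−0.2465) + 5·e^(−1.295) + 2·e^(−2.372) + 5·e^(−2.651) = 0.7815 + 1.369 + 0.1866 + 0.3529 = 2.690.
P₂ = g₂ e^(−E₂/kT) / Z = 0.1866/2.690 = 0.069.

0.069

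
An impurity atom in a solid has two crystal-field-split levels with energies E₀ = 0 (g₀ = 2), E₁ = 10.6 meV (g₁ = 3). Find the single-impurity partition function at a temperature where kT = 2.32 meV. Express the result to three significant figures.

Z = 2.03

Eᵢ/kT = 0, 4.5690.
Z = Σ gᵢe^(−Eᵢ/kT) = 2·e^(−0) + 3·e^(−4.5690) = 2.0000 + 0.031105 = 2.0311.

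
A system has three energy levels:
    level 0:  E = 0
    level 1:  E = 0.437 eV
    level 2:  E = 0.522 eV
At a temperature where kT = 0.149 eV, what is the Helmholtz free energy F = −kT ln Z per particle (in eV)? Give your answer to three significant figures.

-0.0119 eV

Eᵢ/kT = 0, 2.9329, 3.5034.
Z = Σ e^(−Eᵢ/kT) = e^(−0) + e^(−2.9329) + e^(−3.5034) = 1.0000 + 0.053242 + 0.030095 = 1.0833.
F = −kT ln Z = −0.149 × ln(1.0833) = −0.149 × 0.080012 = -0.0119 eV.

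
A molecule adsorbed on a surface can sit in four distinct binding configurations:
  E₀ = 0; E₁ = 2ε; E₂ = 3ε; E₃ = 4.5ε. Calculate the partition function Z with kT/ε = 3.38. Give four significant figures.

Eᵢ/kT = 0, 0.591716, 0.887574, 1.33136.
Z = Σ e^(−Eᵢ/kT) = e^(−0) + e^(−0.591716) + e^(−0.887574) + e^(−1.33136) = 1.00000 + 0.553377 + 0.411653 + 0.264118 = 2.22915.

Z = 2.229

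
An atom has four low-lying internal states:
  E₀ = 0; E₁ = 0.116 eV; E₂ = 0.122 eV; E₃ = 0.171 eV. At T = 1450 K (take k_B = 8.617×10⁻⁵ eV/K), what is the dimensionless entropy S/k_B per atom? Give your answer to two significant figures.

k_BT = 8.617×10⁻⁵ × 1450 K = 0.1249 eV.
Eᵢ/kT = 0, 0.9287, 0.9768, 1.369.
Z = Σ e^(−Eᵢ/kT) = e^(−0) + e^(−0.9287) + e^(−0.9768) + e^(−1.369) = 1.000 + 0.3951 + 0.3765 + 0.2544 = 2.026.
⟨E⟩ = Σ EᵢPᵢ = 0.06677 eV.
S/k_B = ln Z + ⟨E⟩/kT = ln(2.026) + 0.06677/0.1249 = 0.7061 + 0.5346 = 1.2.

1.2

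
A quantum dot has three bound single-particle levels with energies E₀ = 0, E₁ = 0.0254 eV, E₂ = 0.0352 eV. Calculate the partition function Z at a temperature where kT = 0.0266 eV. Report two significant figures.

Eᵢ/kT = 0, 0.9549, 1.323.
Z = Σ e^(−Eᵢ/kT) = e^(−0) + e^(−0.9549) + e^(−1.323) = 1.000 + 0.3849 + 0.2663 = 1.651.

Z = 1.7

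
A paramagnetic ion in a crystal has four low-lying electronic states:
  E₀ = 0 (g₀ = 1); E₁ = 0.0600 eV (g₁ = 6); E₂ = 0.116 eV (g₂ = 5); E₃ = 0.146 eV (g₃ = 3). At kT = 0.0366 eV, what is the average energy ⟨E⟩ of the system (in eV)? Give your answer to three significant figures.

Eᵢ/kT = 0, 1.6393, 3.1694, 3.9891.
Z = Σ gᵢe^(−Eᵢ/kT) = 1·e^(−0) + 6·e^(−1.6393) + 5·e^(−3.1694) + 3·e^(−3.9891) = 1.0000 + 1.1647 + 0.21014 + 0.055549 = 2.4304.
⟨E⟩ = Σ Eᵢ gᵢe^(−Eᵢ/kT) / Z = (0·1.0000 + 0.0600·1.1647 + 0.116·0.21014 + 0.146·0.055549) / 2.4304 = 0.0421 eV.

0.0421 eV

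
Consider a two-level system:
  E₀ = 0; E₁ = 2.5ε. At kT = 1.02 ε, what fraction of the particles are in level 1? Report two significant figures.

Eᵢ/kT = 0, 2.451.
Z = Σ e^(−Eᵢ/kT) = e^(−0) + e^(−2.451) = 1.000 + 0.08621 = 1.086.
P₁ = e^(−E₁/kT) / Z = 0.08621/1.086 = 0.079.

0.079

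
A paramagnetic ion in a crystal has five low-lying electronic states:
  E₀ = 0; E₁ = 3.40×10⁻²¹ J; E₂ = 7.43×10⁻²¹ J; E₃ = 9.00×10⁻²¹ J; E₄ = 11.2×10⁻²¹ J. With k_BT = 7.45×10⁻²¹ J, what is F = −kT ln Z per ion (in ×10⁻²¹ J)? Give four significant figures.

Eᵢ/kT = 0, 0.456376, 0.997315, 1.20805, 1.50336.
Z = Σ e^(−Eᵢ/kT) = e^(−0) + e^(−0.456376) + e^(−0.997315) + e^(−1.20805) + e^(−1.50336) = 1.00000 + 0.633576 + 0.368869 + 0.298779 + 0.222382 = 2.52361.
F = −kT ln Z = −7.45 × ln(2.52361) = −7.45 × 0.925690 = -6.896 ×10⁻²¹ J.

-6.896 ×10⁻²¹ J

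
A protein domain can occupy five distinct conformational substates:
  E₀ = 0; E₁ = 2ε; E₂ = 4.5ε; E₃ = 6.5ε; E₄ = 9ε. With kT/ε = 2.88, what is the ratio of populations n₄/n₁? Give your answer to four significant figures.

0.08799

n₄/n₁ = exp[−(E₄−E₁)/kT] = exp(−(7ε)/(2.88ε)) = exp(-2.43056) = 0.08799.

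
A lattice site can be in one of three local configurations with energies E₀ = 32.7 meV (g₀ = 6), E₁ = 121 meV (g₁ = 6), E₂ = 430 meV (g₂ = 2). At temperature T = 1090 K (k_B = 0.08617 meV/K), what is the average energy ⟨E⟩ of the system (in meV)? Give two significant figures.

k_BT = 0.08617 × 1090 K = 93.93 meV.
Eᵢ/kT = 0.3481, 1.288, 4.578.
Z = Σ gᵢe^(−Eᵢ/kT) = 6·e^(−0.3481) + 6·e^(−1.288) + 2·e^(−4.578) = 4.236 + 1.655 + 0.02055 = 5.912.
⟨E⟩ = Σ Eᵢ gᵢe^(−Eᵢ/kT) / Z = (32.7·4.236 + 121·1.655 + 430·0.02055) / 5.912 = 59 meV.

59 meV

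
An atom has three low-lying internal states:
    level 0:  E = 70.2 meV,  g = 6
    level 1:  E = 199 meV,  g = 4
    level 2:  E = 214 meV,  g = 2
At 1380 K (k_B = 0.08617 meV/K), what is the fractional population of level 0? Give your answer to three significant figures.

k_BT = 0.08617 × 1380 K = 118.91 meV.
Eᵢ/kT = 0.59036, 1.6735, 1.7997.
Z = Σ gᵢe^(−Eᵢ/kT) = 6·e^(−0.59036) + 4·e^(−1.6735) + 2·e^(−1.7997) = 3.3248 + 0.75036 + 0.33070 = 4.4059.
P₀ = g₀ e^(−E₀/kT) / Z = 3.3248/4.4059 = 0.755.

0.755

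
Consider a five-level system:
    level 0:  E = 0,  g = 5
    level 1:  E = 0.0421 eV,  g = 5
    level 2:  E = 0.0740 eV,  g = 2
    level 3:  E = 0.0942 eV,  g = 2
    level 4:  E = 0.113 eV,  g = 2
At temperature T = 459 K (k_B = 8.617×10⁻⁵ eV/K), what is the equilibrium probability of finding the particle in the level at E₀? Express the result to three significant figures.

k_BT = 8.617×10⁻⁵ × 459 K = 0.039552 eV.
Eᵢ/kT = 0, 1.0644, 1.8710, 2.3817, 2.8570.
Z = Σ gᵢe^(−Eᵢ/kT) = 5·e^(−0) + 5·e^(−1.0644) + 2·e^(−1.8710) + 2·e^(−2.3817) + 2·e^(−2.8570) = 5.0000 + 1.7247 + 0.30794 + 0.18479 + 0.11488 = 7.3323.
P₀ = g₀ e^(−E₀/kT) / Z = 5.0000/7.3323 = 0.682.

0.682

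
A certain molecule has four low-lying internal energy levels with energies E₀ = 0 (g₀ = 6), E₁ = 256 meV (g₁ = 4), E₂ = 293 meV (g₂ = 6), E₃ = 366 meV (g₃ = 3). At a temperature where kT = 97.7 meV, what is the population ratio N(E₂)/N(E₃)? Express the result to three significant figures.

4.22

n₂/n₃ = (g₂/g₃) exp[−(E₂−E₃)/kT] = (6/3) × exp(−(-73 meV)/(97.7 meV)) = (6/3) × exp(0.74719) = 4.22.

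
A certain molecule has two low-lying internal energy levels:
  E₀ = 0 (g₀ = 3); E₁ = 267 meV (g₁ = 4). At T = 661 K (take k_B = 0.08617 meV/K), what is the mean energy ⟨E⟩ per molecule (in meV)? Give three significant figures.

k_BT = 0.08617 × 661 K = 56.958 meV.
Eᵢ/kT = 0, 4.6877.
Z = Σ gᵢe^(−Eᵢ/kT) = 3·e^(−0) + 4·e^(−4.6877) = 3.0000 + 0.036831 = 3.0368.
⟨E⟩ = Σ Eᵢ gᵢe^(−Eᵢ/kT) / Z = (0·3.0000 + 267·0.036831) / 3.0368 = 3.24 meV.

3.24 meV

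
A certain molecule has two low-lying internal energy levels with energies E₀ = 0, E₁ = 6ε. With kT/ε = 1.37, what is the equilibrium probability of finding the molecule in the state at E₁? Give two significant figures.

0.012

Eᵢ/kT = 0, 4.380.
Z = Σ e^(−Eᵢ/kT) = e^(−0) + e^(−4.380) = 1.000 + 0.01253 = 1.013.
P₁ = e^(−E₁/kT) / Z = 0.01253/1.013 = 0.012.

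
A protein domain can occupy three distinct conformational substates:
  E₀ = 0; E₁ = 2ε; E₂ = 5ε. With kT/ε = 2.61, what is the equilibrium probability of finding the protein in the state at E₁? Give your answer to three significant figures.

Eᵢ/kT = 0, 0.76628, 1.9157.
Z = Σ e^(−Eᵢ/kT) = e^(−0) + e^(−0.76628) + e^(−1.9157) = 1.0000 + 0.46474 + 0.14724 = 1.6120.
P₁ = e^(−E₁/kT) / Z = 0.46474/1.6120 = 0.288.

0.288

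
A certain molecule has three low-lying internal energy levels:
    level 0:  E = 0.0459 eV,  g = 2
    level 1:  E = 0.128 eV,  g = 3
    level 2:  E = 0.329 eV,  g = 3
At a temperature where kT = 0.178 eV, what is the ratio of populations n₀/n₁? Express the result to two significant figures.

1.1

n₀/n₁ = (g₀/g₁) exp[−(E₀−E₁)/kT] = (2/3) × exp(−(-0.0821 eV)/(0.178 eV)) = (2/3) × exp(0.4612) = 1.1.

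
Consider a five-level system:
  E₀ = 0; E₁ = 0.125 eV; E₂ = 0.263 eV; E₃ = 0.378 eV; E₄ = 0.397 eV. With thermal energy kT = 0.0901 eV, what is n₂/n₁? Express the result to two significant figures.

0.22

n₂/n₁ = exp[−(E₂−E₁)/kT] = exp(−(0.138 eV)/(0.0901 eV)) = exp(-1.532) = 0.22.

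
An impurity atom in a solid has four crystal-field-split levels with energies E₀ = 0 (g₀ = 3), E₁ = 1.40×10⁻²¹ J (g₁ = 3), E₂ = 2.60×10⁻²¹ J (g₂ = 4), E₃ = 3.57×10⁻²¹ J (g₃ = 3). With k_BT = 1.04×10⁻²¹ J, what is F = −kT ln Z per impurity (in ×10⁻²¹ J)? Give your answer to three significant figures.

-1.49 ×10⁻²¹ J

Eᵢ/kT = 0, 1.3462, 2.5000, 3.4327.
Z = Σ gᵢe^(−Eᵢ/kT) = 3·e^(−0) + 3·e^(−1.3462) + 4·e^(−2.5000) + 3·e^(−3.4327) = 3.0000 + 0.78068 + 0.32834 + 0.096899 = 4.2059.
F = −kT ln Z = −1.04 × ln(4.2059) = −1.04 × 1.4365 = -1.49 ×10⁻²¹ J.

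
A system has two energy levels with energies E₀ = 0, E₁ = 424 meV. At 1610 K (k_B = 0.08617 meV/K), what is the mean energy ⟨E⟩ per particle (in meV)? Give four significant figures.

k_BT = 0.08617 × 1610 K = 138.734 meV.
Eᵢ/kT = 0, 3.05621.
Z = Σ e^(−Eᵢ/kT) = e^(−0) + e^(−3.05621) = 1.00000 + 0.0470657 = 1.04707.
⟨E⟩ = Σ Eᵢ e^(−Eᵢ/kT) / Z = (0·1.00000 + 424·0.0470657) / 1.04707 = 19.06 meV.

19.06 meV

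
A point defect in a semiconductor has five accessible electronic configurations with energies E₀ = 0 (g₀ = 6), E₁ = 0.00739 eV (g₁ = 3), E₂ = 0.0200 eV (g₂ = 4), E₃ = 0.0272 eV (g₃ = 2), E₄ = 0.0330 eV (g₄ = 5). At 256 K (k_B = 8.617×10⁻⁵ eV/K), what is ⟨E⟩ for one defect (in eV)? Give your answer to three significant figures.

0.00881 eV

k_BT = 8.617×10⁻⁵ × 256 K = 0.022060 eV.
Eᵢ/kT = 0, 0.33500, 0.90662, 1.2330, 1.4959.
Z = Σ gᵢe^(−Eᵢ/kT) = 6·e^(−0) + 3·e^(−0.33500) + 4·e^(−0.90662) + 2·e^(−1.2330) + 5·e^(−1.4959) = 6.0000 + 2.1460 + 1.6155 + 0.58283 + 1.1202 = 11.465.
⟨E⟩ = Σ Eᵢ gᵢe^(−Eᵢ/kT) / Z = (0·6.0000 + 0.00739·2.1460 + 0.0200·1.6155 + 0.0272·0.58283 + 0.0330·1.1202) / 11.465 = 0.00881 eV.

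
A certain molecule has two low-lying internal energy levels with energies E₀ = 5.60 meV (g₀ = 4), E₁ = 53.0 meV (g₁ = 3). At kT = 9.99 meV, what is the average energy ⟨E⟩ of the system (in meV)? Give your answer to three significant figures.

5.91 meV

Eᵢ/kT = 0.56056, 5.3053.
Z = Σ gᵢe^(−Eᵢ/kT) = 4·e^(−0.56056) + 3·e^(−5.3053) = 2.2836 + 0.014896 = 2.2985.
⟨E⟩ = Σ Eᵢ gᵢe^(−Eᵢ/kT) / Z = (5.60·2.2836 + 53.0·0.014896) / 2.2985 = 5.91 meV.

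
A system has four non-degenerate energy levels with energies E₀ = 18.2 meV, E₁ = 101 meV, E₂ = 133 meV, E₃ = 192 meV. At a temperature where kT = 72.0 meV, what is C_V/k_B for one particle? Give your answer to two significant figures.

Eᵢ/kT = 0.2528, 1.403, 1.847, 2.667.
Z = Σ e^(−Eᵢ/kT) = e^(−0.2528) + e^(−1.403) + e^(−1.847) + e^(−2.667) = 0.7766 + 0.2459 + 0.1577 + 0.06946 = 1.250.
⟨E⟩ = 58.62 meV, ⟨E²⟩ = 6493 meV².
C_V/k_B = (⟨E²⟩ − ⟨E⟩²)/(kT)² = (6493 − 3436)/5184 = 0.59.

0.59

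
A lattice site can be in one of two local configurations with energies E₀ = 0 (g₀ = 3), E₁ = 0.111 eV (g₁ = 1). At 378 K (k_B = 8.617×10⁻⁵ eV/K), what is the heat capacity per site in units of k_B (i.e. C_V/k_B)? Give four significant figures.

k_BT = 8.617×10⁻⁵ × 378 K = 0.0325723 eV.
Eᵢ/kT = 0, 3.40780.
Z = Σ gᵢe^(−Eᵢ/kT) = 3·e^(−0) + 1·e^(−3.40780) = 3.00000 + 0.0331140 = 3.03311.
⟨E⟩ = 0.00121184 eV, ⟨E²⟩ = 0.000134515 eV².
C_V/k_B = (⟨E²⟩ − ⟨E⟩²)/(kT)² = (0.000134515 − 0.00000146856)/0.00106095 = 0.1254.

0.1254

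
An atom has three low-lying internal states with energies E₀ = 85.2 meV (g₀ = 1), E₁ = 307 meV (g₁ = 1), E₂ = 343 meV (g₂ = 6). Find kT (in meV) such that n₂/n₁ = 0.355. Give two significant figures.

13 meV

n₂/n₁ = (g₂/g₁) exp[−(E₂−E₁)/kT] = 0.355.
⇒ (E₂−E₁)/kT = ln((6/1)/0.355) = ln(16.90) = 2.827.
kT = 36 meV / 2.827 = 13 meV.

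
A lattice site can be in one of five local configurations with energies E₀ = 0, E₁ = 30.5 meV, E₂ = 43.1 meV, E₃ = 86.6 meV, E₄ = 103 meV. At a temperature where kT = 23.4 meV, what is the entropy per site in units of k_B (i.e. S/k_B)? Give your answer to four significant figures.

Eᵢ/kT = 0, 1.30342, 1.84188, 3.70085, 4.40171.
Z = Σ e^(−Eᵢ/kT) = e^(−0) + e^(−1.30342) + e^(−1.84188) + e^(−3.70085) + e^(−4.40171) = 1.00000 + 0.271601 + 0.158519 + 0.0247025 + 0.0122564 = 1.46708.
⟨E⟩ = Σ EᵢPᵢ = 12.6221 meV.
S/k_B = ln Z + ⟨E⟩/kT = ln(1.46708) + 12.6221/23.4 = 0.383274 + 0.539406 = 0.9227.

0.9227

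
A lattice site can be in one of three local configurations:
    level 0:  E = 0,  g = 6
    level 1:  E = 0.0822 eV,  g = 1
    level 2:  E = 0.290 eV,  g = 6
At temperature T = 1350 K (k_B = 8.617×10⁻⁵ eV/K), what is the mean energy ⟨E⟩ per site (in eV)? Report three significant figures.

k_BT = 8.617×10⁻⁵ × 1350 K = 0.11633 eV.
Eᵢ/kT = 0, 0.70661, 2.4929.
Z = Σ gᵢe^(−Eᵢ/kT) = 6·e^(−0) + 1·e^(−0.70661) + 6·e^(−2.4929) = 6.0000 + 0.49331 + 0.49602 = 6.9893.
⟨E⟩ = Σ Eᵢ gᵢe^(−Eᵢ/kT) / Z = (0·6.0000 + 0.0822·0.49331 + 0.290·0.49602) / 6.9893 = 0.0264 eV.

0.0264 eV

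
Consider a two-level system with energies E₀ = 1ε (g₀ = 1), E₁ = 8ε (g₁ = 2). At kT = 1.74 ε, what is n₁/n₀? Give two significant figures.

n₁/n₀ = (g₁/g₀) exp[−(E₁−E₀)/kT] = (2/1) × exp(−(7ε)/(1.74ε)) = (2/1) × exp(-4.023) = 0.036.

0.036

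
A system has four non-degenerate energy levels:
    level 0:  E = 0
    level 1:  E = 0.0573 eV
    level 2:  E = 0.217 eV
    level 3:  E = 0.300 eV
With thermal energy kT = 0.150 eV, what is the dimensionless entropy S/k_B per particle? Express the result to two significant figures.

Eᵢ/kT = 0, 0.3820, 1.447, 2.000.
Z = Σ e^(−Eᵢ/kT) = e^(−0) + e^(−0.3820) + e^(−1.447) + e^(−2.000) = 1.000 + 0.6825 + 0.2353 + 0.1353 = 2.053.
⟨E⟩ = Σ EᵢPᵢ = 0.06369 eV.
S/k_B = ln Z + ⟨E⟩/kT = ln(2.053) + 0.06369/0.150 = 0.7193 + 0.4246 = 1.1.

1.1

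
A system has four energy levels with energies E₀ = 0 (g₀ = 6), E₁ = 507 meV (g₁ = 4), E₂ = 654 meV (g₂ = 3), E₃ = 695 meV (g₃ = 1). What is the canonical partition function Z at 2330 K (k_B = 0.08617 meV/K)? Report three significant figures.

k_BT = 0.08617 × 2330 K = 200.78 meV.
Eᵢ/kT = 0, 2.5252, 3.2573, 3.4615.
Z = Σ gᵢe^(−Eᵢ/kT) = 6·e^(−0) + 4·e^(−2.5252) + 3·e^(−3.2573) + 1·e^(−3.4615) = 6.0000 + 0.32017 + 0.11548 + 0.031383 = 6.4670.

Z = 6.47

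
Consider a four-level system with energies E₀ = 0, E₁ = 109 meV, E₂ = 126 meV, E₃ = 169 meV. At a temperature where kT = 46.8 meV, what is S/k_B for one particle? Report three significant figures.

Eᵢ/kT = 0, 2.3291, 2.6923, 3.6111.
Z = Σ e^(−Eᵢ/kT) = e^(−0) + e^(−2.3291) + e^(−2.6923) + e^(−3.6111) = 1.0000 + 0.097383 + 0.067725 + 0.027022 = 1.1921.
⟨E⟩ = Σ EᵢPᵢ = 19.893 meV.
S/k_B = ln Z + ⟨E⟩/kT = ln(1.1921) + 19.893/46.8 = 0.17572 + 0.42506 = 0.601.

0.601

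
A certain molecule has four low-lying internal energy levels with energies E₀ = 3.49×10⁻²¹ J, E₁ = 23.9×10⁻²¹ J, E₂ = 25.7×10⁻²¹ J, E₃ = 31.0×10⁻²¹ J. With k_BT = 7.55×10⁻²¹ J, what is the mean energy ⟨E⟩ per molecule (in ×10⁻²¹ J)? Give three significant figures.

6.33 ×10⁻²¹ J

Eᵢ/kT = 0.46225, 3.1656, 3.4040, 4.1060.
Z = Σ e^(−Eᵢ/kT) = e^(−0.46225) + e^(−3.1656) + e^(−3.4040) + e^(−4.1060) = 0.62986 + 0.042189 + 0.033240 + 0.016474 = 0.72176.
⟨E⟩ = Σ Eᵢ e^(−Eᵢ/kT) / Z = (3.49·0.62986 + 23.9·0.042189 + 25.7·0.033240 + 31.0·0.016474) / 0.72176 = 6.33 ×10⁻²¹ J.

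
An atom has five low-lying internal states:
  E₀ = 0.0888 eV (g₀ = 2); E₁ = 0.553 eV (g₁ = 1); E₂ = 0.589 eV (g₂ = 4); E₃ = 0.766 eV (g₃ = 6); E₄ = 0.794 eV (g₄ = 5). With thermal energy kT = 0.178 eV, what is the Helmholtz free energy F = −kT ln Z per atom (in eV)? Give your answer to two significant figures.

Eᵢ/kT = 0.4989, 3.107, 3.309, 4.303, 4.461.
Z = Σ gᵢe^(−Eᵢ/kT) = 2·e^(−0.4989) + 1·e^(−3.107) + 4·e^(−3.309) + 6·e^(−4.303) + 5·e^(−4.461) = 1.214 + 0.04473 + 0.1462 + 0.08117 + 0.05775 = 1.544.
F = −kT ln Z = −0.178 × ln(1.544) = −0.178 × 0.4344 = -0.077 eV.

-0.077 eV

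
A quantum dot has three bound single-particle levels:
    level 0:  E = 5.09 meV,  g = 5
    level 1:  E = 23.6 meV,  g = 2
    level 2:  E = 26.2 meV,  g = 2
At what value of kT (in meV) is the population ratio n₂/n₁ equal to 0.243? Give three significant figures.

n₂/n₁ = (g₂/g₁) exp[−(E₂−E₁)/kT] = 0.243.
⇒ (E₂−E₁)/kT = ln((2/2)/0.243) = ln(4.1152) = 1.4147.
kT = 2.6 meV / 1.4147 = 1.84 meV.

1.84 meV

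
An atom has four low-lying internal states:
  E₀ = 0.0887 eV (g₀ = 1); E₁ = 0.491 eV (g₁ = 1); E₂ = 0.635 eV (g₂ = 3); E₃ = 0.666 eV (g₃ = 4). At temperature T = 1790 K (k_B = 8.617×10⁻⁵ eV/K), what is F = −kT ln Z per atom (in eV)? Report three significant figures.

0.0536 eV

k_BT = 8.617×10⁻⁵ × 1790 K = 0.15424 eV.
Eᵢ/kT = 0.57508, 3.1834, 4.1170, 4.3179.
Z = Σ gᵢe^(−Eᵢ/kT) = 1·e^(−0.57508) + 1·e^(−3.1834) + 3·e^(−4.1170) + 4·e^(−4.3179) = 0.56266 + 0.041445 + 0.048880 + 0.053311 = 0.70630.
F = −kT ln Z = −0.15424 × ln(0.70630) = −0.15424 × -0.34772 = 0.0536 eV.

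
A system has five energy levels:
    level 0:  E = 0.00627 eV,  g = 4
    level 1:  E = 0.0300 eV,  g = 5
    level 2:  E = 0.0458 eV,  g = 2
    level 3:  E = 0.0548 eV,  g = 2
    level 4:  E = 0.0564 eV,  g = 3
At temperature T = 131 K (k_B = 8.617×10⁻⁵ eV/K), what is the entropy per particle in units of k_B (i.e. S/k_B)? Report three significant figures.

1.93

k_BT = 8.617×10⁻⁵ × 131 K = 0.011288 eV.
Eᵢ/kT = 0.55546, 2.6577, 4.0574, 4.8547, 4.9965.
Z = Σ gᵢe^(−Eᵢ/kT) = 4·e^(−0.55546) + 5·e^(−2.6577) + 2·e^(−4.0574) + 2·e^(−4.8547) + 3·e^(−4.9965) = 2.2952 + 0.35055 + 0.034588 + 0.015583 + 0.020285 = 2.7162.
⟨E⟩ = Σ EᵢPᵢ = 0.010489 eV.
S/k_B = ln Z + ⟨E⟩/kT = ln(2.7162) + 0.010489/0.011288 = 0.99923 + 0.92922 = 1.93.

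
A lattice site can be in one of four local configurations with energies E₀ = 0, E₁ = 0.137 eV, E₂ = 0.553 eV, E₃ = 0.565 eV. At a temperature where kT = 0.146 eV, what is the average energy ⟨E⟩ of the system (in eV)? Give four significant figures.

0.05430 eV

Eᵢ/kT = 0, 0.938356, 3.78767, 3.86986.
Z = Σ e^(−Eᵢ/kT) = e^(−0) + e^(−0.938356) + e^(−3.78767) + e^(−3.86986) = 1.00000 + 0.391271 + 0.0226483 + 0.0208613 = 1.43478.
⟨E⟩ = Σ Eᵢ e^(−Eᵢ/kT) / Z = (0·1.00000 + 0.137·0.391271 + 0.553·0.0226483 + 0.565·0.0208613) / 1.43478 = 0.05430 eV.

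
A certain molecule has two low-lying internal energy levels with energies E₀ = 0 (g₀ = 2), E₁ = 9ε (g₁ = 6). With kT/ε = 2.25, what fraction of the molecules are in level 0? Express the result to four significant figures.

0.9479

Eᵢ/kT = 0, 4.00000.
Z = Σ gᵢe^(−Eᵢ/kT) = 2·e^(−0) + 6·e^(−4.00000) = 2.00000 + 0.109894 = 2.10989.
P₀ = g₀ e^(−E₀/kT) / Z = 2.00000/2.10989 = 0.9479.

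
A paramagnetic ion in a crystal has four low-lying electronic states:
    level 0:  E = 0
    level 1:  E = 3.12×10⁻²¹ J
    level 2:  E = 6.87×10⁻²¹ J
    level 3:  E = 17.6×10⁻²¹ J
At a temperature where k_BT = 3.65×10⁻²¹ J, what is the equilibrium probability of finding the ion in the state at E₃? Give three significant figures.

0.00508

Eᵢ/kT = 0, 0.85479, 1.8822, 4.8219.
Z = Σ e^(−Eᵢ/kT) = e^(−0) + e^(−0.85479) + e^(−1.8822) + e^(−4.8219) = 1.0000 + 0.42537 + 0.15225 + 0.0080515 = 1.5857.
P₃ = e^(−E₃/kT) / Z = 0.0080515/1.5857 = 0.00508.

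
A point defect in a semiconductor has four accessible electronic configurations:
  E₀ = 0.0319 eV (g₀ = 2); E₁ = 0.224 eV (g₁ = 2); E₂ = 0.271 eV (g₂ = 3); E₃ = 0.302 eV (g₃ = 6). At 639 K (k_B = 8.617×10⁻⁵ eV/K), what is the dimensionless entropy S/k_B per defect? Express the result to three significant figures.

1.04

k_BT = 8.617×10⁻⁵ × 639 K = 0.055063 eV.
Eᵢ/kT = 0.57934, 4.0681, 4.9216, 5.4846.
Z = Σ gᵢe^(−Eᵢ/kT) = 2·e^(−0.57934) + 2·e^(−4.0681) + 3·e^(−4.9216) + 6·e^(−5.4846) = 1.1205 + 0.034220 + 0.021862 + 0.024901 = 1.2015.
⟨E⟩ = Σ EᵢPᵢ = 0.047319 eV.
S/k_B = ln Z + ⟨E⟩/kT = ln(1.2015) + 0.047319/0.055063 = 0.18357 + 0.85936 = 1.04.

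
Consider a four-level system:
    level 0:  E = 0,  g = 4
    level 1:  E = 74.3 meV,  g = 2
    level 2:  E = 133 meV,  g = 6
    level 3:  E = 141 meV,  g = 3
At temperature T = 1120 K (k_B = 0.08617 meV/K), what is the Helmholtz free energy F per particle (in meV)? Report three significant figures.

-190 meV

k_BT = 0.08617 × 1120 K = 96.510 meV.
Eᵢ/kT = 0, 0.76987, 1.3781, 1.4610.
Z = Σ gᵢe^(−Eᵢ/kT) = 4·e^(−0) + 2·e^(−0.76987) + 6·e^(−1.3781) + 3·e^(−1.4610) = 4.0000 + 0.92615 + 1.5123 + 0.69601 = 7.1345.
F = −kT ln Z = −96.510 × ln(7.1345) = −96.510 × 1.9649 = -190 meV.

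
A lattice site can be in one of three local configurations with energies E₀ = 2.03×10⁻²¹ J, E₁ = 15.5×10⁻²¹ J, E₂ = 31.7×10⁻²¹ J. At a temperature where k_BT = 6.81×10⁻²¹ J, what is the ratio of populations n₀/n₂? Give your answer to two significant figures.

78

n₀/n₂ = exp[−(E₀−E₂)/kT] = exp(−(-29.67 ×10⁻²¹ J)/(6.81 ×10⁻²¹ J)) = exp(4.357) = 78.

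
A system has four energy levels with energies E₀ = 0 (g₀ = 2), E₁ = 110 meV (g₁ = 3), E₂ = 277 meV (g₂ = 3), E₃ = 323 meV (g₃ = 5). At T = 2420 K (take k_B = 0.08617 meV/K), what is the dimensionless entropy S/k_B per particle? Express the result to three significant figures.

2.37

k_BT = 0.08617 × 2420 K = 208.53 meV.
Eᵢ/kT = 0, 0.52750, 1.3283, 1.5489.
Z = Σ gᵢe^(−Eᵢ/kT) = 2·e^(−0) + 3·e^(−0.52750) + 3·e^(−1.3283) + 5·e^(−1.5489) = 2.0000 + 1.7702 + 0.79478 + 1.0624 = 5.6274.
⟨E⟩ = Σ EᵢPᵢ = 134.70 meV.
S/k_B = ln Z + ⟨E⟩/kT = ln(5.6274) + 134.70/208.53 = 1.7276 + 0.64595 = 2.37.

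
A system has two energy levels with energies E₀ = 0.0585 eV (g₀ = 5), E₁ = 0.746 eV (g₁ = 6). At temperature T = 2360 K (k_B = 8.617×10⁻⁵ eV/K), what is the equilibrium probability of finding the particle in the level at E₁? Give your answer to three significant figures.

0.0392

k_BT = 8.617×10⁻⁵ × 2360 K = 0.20336 eV.
Eᵢ/kT = 0.28767, 3.6684.
Z = Σ gᵢe^(−Eᵢ/kT) = 5·e^(−0.28767) + 6·e^(−3.6684) = 3.7500 + 0.15310 = 3.9031.
P₁ = g₁ e^(−E₁/kT) / Z = 0.15310/3.9031 = 0.0392.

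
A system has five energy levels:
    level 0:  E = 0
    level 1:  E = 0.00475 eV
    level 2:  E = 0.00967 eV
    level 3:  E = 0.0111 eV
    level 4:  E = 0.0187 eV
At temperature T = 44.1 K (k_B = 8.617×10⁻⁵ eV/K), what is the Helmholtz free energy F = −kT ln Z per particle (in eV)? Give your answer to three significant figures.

-0.00135 eV

k_BT = 8.617×10⁻⁵ × 44.1 K = 0.0038001 eV.
Eᵢ/kT = 0, 1.2500, 2.5447, 2.9210, 4.9209.
Z = Σ e^(−Eᵢ/kT) = e^(−0) + e^(−1.2500) + e^(−2.5447) + e^(−2.9210) + e^(−4.9209) = 1.0000 + 0.28650 + 0.078497 + 0.053880 + 0.0072926 = 1.4262.
F = −kT ln Z = −0.0038001 × ln(1.4262) = −0.0038001 × 0.35501 = -0.00135 eV.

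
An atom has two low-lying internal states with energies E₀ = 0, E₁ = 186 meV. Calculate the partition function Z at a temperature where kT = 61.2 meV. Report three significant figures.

Eᵢ/kT = 0, 3.0392.
Z = Σ e^(−Eᵢ/kT) = e^(−0) + e^(−3.0392) = 1.0000 + 0.047873 = 1.0479.

Z = 1.05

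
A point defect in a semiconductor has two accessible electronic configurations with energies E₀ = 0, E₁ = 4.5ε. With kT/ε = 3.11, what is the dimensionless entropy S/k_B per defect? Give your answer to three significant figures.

Eᵢ/kT = 0, 1.4469.
Z = Σ e^(−Eᵢ/kT) = e^(−0) + e^(−1.4469) = 1.0000 + 0.23530 = 1.2353.
⟨E⟩ = Σ EᵢPᵢ = 0.85716 ε.
S/k_B = ln Z + ⟨E⟩/kT = ln(1.2353) + 0.85716/3.11 = 0.21131 + 0.27561 = 0.487.

0.487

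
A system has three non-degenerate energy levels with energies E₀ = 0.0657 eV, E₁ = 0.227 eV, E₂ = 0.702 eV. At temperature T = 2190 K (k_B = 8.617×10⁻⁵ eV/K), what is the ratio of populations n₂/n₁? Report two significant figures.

0.081

k_BT = 8.617×10⁻⁵ × 2190 K = 0.1887 eV.
n₂/n₁ = exp[−(E₂−E₁)/kT] = exp(−(0.475 eV)/(0.1887 eV)) = exp(-2.517) = 0.081.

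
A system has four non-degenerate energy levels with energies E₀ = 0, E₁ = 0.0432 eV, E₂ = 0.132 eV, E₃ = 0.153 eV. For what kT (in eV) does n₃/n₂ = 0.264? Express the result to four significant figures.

n₃/n₂ = exp[−(E₃−E₂)/kT] = 0.264.
⇒ (E₃−E₂)/kT = ln(1/0.264) = ln(3.78788) = 1.33181.
kT = 0.021 eV / 1.33181 = 0.01577 eV.

0.01577 eV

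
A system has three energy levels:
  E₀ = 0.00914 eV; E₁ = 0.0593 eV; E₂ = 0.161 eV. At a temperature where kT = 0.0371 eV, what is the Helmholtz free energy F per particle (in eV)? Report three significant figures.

Eᵢ/kT = 0.24636, 1.5984, 4.3396.
Z = Σ e^(−Eᵢ/kT) = e^(−0.24636) + e^(−1.5984) + e^(−4.3396) = 0.78164 + 0.20222 + 0.013042 = 0.99690.
F = −kT ln Z = −0.0371 × ln(0.99690) = −0.0371 × -0.0031048 = 0.000115 eV.

0.000115 eV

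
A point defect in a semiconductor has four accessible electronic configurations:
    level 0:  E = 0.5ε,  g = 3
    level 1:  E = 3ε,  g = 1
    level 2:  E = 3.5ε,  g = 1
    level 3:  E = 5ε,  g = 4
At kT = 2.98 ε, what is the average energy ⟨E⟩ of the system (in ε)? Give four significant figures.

1.814 ε

Eᵢ/kT = 0.167785, 1.00671, 1.17450, 1.67785.
Z = Σ gᵢe^(−Eᵢ/kT) = 3·e^(−0.167785) + 1·e^(−1.00671) + 1·e^(−1.17450) + 4·e^(−1.67785) = 2.53661 + 0.365419 + 0.308973 + 0.747100 = 3.95810.
⟨E⟩ = Σ Eᵢ gᵢe^(−Eᵢ/kT) / Z = (0.5·2.53661 + 3·0.365419 + 3.5·0.308973 + 5·0.747100) / 3.95810 = 1.814 ε.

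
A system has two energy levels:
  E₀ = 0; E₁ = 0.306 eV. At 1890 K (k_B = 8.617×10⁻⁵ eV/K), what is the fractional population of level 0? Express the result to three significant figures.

0.867

k_BT = 8.617×10⁻⁵ × 1890 K = 0.16286 eV.
Eᵢ/kT = 0, 1.8789.
Z = Σ e^(−Eᵢ/kT) = e^(−0) + e^(−1.8789) = 1.0000 + 0.15276 = 1.1528.
P₀ = e^(−E₀/kT) / Z = 1.0000/1.1528 = 0.867.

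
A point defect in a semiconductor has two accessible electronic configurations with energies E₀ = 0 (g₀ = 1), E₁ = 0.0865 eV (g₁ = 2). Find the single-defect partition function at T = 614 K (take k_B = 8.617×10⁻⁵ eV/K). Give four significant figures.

k_BT = 8.617×10⁻⁵ × 614 K = 0.0529084 eV.
Eᵢ/kT = 0, 1.63490.
Z = Σ gᵢe^(−Eᵢ/kT) = 1·e^(−0) + 2·e^(−1.63490) = 1.00000 + 0.389944 = 1.38994.

Z = 1.390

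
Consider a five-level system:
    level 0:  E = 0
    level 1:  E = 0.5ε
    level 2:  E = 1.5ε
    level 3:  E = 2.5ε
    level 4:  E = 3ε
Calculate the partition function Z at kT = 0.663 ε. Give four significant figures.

Z = 1.608

Eᵢ/kT = 0, 0.754148, 2.26244, 3.77074, 4.52489.
Z = Σ e^(−Eᵢ/kT) = e^(−0) + e^(−0.754148) + e^(−2.26244) + e^(−3.77074) + e^(−4.52489) = 1.00000 + 0.470411 + 0.104096 + 0.0230350 + 0.0108359 = 1.60838.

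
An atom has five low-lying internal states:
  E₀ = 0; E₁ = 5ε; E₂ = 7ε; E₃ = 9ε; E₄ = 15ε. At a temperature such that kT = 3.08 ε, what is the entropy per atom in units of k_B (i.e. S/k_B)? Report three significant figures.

0.859

Eᵢ/kT = 0, 1.6234, 2.2727, 2.9221, 4.8701.
Z = Σ e^(−Eᵢ/kT) = e^(−0) + e^(−1.6234) + e^(−2.2727) + e^(−2.9221) + e^(−4.8701) = 1.0000 + 0.19723 + 0.10303 + 0.053821 + 0.0076726 = 1.3618.
⟨E⟩ = Σ EᵢPᵢ = 1.6940 ε.
S/k_B = ln Z + ⟨E⟩/kT = ln(1.3618) + 1.6940/3.08 = 0.30881 + 0.55000 = 0.859.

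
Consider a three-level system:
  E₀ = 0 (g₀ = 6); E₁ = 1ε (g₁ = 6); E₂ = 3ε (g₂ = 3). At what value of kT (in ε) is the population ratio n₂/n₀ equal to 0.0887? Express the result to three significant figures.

n₂/n₀ = (g₂/g₀) exp[−(E₂−E₀)/kT] = 0.0887.
⇒ (E₂−E₀)/kT = ln((3/6)/0.0887) = ln(5.6370) = 1.7294.
kT = 3ε / 1.7294 = 1.73 ε.

1.73 ε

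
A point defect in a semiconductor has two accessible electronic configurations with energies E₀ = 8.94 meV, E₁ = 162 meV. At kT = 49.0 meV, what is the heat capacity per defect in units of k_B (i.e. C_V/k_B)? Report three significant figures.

Eᵢ/kT = 0.18245, 3.3061.
Z = Σ e^(−Eᵢ/kT) = e^(−0.18245) + e^(−3.3061) = 0.83323 + 0.036659 = 0.86989.
⟨E⟩ = 15.390 meV, ⟨E²⟩ = 1182.5 meV².
C_V/k_B = (⟨E²⟩ − ⟨E⟩²)/(kT)² = (1182.5 − 236.85)/2401.0 = 0.394.

0.394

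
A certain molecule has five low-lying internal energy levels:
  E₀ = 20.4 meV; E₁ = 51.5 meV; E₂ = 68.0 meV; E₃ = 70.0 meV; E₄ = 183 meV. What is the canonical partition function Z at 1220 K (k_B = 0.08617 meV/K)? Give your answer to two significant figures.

k_BT = 0.08617 × 1220 K = 105.1 meV.
Eᵢ/kT = 0.1941, 0.4900, 0.6470, 0.6660, 1.741.
Z = Σ e^(−Eᵢ/kT) = e^(−0.1941) + e^(−0.4900) + e^(−0.6470) + e^(−0.6660) + e^(−1.741) = 0.8236 + 0.6126 + 0.5236 + 0.5138 + 0.1753 = 2.649.

Z = 2.6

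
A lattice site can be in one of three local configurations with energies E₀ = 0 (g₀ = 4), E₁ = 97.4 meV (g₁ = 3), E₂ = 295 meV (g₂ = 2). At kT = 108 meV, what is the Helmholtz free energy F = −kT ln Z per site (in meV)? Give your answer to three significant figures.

-181 meV

Eᵢ/kT = 0, 0.90185, 2.7315.
Z = Σ gᵢe^(−Eᵢ/kT) = 4·e^(−0) + 3·e^(−0.90185) + 2·e^(−2.7315) = 4.0000 + 1.2175 + 0.13024 = 5.3477.
F = −kT ln Z = −108 × ln(5.3477) = −108 × 1.6767 = -181 meV.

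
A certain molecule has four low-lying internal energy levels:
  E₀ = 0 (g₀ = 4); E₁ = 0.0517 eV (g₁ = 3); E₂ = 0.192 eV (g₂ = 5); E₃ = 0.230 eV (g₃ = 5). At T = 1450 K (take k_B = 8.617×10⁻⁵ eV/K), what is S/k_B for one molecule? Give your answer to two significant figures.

2.6

k_BT = 8.617×10⁻⁵ × 1450 K = 0.1249 eV.
Eᵢ/kT = 0, 0.4139, 1.537, 1.841.
Z = Σ gᵢe^(−Eᵢ/kT) = 4·e^(−0) + 3·e^(−0.4139) + 5·e^(−1.537) + 5·e^(−1.841) = 4.000 + 1.983 + 1.075 + 0.7933 = 7.851.
⟨E⟩ = Σ EᵢPᵢ = 0.06259 eV.
S/k_B = ln Z + ⟨E⟩/kT = ln(7.851) + 0.06259/0.1249 = 2.061 + 0.5011 = 2.6.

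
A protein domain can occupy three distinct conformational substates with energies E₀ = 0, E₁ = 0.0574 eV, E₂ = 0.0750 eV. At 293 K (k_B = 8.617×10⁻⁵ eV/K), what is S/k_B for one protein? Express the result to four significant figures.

0.4782

k_BT = 8.617×10⁻⁵ × 293 K = 0.0252478 eV.
Eᵢ/kT = 0, 2.27347, 2.97056.
Z = Σ e^(−Eᵢ/kT) = e^(−0) + e^(−2.27347) + e^(−2.97056) = 1.00000 + 0.102954 + 0.0512746 = 1.15423.
⟨E⟩ = Σ EᵢPᵢ = 0.00845166 eV.
S/k_B = ln Z + ⟨E⟩/kT = ln(1.15423) + 0.00845166/0.0252478 = 0.143433 + 0.334748 = 0.4782.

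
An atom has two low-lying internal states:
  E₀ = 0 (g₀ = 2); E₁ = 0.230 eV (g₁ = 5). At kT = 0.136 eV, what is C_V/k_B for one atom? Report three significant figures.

Eᵢ/kT = 0, 1.6912.
Z = Σ gᵢe^(−Eᵢ/kT) = 2·e^(−0) + 5·e^(−1.6912) = 2.0000 + 0.92149 = 2.9215.
⟨E⟩ = 0.072546 eV, ⟨E²⟩ = 0.016686 eV².
C_V/k_B = (⟨E²⟩ − ⟨E⟩²)/(kT)² = (0.016686 − 0.0052629)/0.018496 = 0.618.

0.618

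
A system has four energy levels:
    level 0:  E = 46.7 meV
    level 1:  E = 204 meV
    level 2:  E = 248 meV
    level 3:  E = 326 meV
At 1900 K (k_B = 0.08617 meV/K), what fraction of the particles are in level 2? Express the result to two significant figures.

0.16

k_BT = 0.08617 × 1900 K = 163.7 meV.
Eᵢ/kT = 0.2853, 1.246, 1.515, 1.991.
Z = Σ e^(−Eᵢ/kT) = e^(−0.2853) + e^(−1.246) + e^(−1.515) + e^(−1.991) = 0.7518 + 0.2877 + 0.2198 + 0.1366 = 1.396.
P₂ = e^(−E₂/kT) / Z = 0.2198/1.396 = 0.16.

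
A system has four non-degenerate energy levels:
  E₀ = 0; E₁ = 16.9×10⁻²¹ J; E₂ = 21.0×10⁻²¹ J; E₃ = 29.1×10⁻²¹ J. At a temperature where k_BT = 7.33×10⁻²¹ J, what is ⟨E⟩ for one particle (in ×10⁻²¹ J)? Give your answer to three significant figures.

2.92 ×10⁻²¹ J

Eᵢ/kT = 0, 2.3056, 2.8649, 3.9700.
Z = Σ e^(−Eᵢ/kT) = e^(−0) + e^(−2.3056) + e^(−2.8649) + e^(−3.9700) = 1.0000 + 0.099699 + 0.056989 + 0.018873 = 1.1756.
⟨E⟩ = Σ Eᵢ e^(−Eᵢ/kT) / Z = (0·1.0000 + 16.9·0.099699 + 21.0·0.056989 + 29.1·0.018873) / 1.1756 = 2.92 ×10⁻²¹ J.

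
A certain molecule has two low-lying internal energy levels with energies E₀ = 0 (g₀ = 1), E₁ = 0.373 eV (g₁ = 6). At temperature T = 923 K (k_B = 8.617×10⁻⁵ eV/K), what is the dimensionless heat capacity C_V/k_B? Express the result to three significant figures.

k_BT = 8.617×10⁻⁵ × 923 K = 0.079535 eV.
Eᵢ/kT = 0, 4.6898.
Z = Σ gᵢe^(−Eᵢ/kT) = 1·e^(−0) + 6·e^(−4.6898) = 1.0000 + 0.055131 = 1.0551.
⟨E⟩ = 0.019490 eV, ⟨E²⟩ = 0.0072698 eV².
C_V/k_B = (⟨E²⟩ − ⟨E⟩²)/(kT)² = (0.0072698 − 0.00037986)/0.0063258 = 1.09.

1.09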